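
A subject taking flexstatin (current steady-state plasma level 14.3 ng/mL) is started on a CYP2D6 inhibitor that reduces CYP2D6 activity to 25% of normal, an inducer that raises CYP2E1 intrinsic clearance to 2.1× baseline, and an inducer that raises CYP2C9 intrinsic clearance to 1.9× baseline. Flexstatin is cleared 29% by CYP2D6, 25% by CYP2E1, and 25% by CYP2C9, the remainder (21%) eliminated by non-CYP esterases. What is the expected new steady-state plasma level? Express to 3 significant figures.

11.2 ng/mL

CYP2D6: 0.29 × 0.25 = 0.0725
CYP2E1: 0.25 × 2.1 = 0.525
CYP2C9: 0.25 × 1.9 = 0.475
Other: 0.21 (unchanged)
Relative clearance = 0.0725 + 0.525 + 0.475 + 0.21 = 1.2825.
Steady-state plasma level ∝ 1/CL: new value = 14.3 / 1.2825 = 11.2 ng/mL.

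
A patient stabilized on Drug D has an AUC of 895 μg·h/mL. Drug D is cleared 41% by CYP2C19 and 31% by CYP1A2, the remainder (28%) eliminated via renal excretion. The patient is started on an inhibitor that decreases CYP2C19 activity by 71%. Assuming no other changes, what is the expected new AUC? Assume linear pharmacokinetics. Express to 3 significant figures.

CYP2C19: 0.41 × 0.29 = 0.1189
CYP1A2: 0.31 (unchanged)
Other: 0.28 (unchanged)
CL_new/CL_old = 0.1189 + 0.31 + 0.28 = 0.7089.
AUC ∝ 1/CL, so new value = 895 / 0.7089 = 1.26 × 10³ μg·h/mL.

1.26 × 10³ μg·h/mL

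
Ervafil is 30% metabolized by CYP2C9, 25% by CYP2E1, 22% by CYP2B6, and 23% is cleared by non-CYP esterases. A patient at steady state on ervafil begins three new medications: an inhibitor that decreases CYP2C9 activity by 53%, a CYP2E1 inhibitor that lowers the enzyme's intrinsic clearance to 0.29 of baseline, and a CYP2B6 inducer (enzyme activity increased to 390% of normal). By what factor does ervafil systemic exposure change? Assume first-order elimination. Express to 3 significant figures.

The CYP2C9 pathway (30% of clearance) drops to 0.47× activity: 0.3 × 0.47 = 0.141.
The CYP2E1 pathway (25% of clearance) drops to 0.29× activity: 0.25 × 0.29 = 0.0725.
The CYP2B6 pathway (22% of clearance) is boosted to 3.9× activity: 0.22 × 3.9 = 0.858.
Non-CYP routes (23%) are unchanged.
Relative clearance = 0.141 + 0.0725 + 0.858 + 0.23 = 1.3015.
Systemic exposure ∝ 1/CL: fold-change = 1 / 1.3015 = 0.768.

0.768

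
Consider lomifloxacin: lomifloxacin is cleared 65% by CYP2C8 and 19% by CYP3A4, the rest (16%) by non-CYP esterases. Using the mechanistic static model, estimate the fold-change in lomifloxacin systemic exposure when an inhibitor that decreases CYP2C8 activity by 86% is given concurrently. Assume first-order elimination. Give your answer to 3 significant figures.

2.27

The CYP2C8 pathway (65% of clearance) falls to 0.14× activity: 0.65 × 0.14 = 0.091.
CYP3A4 (19%) and the residual 16% are unaffected.
CL_new/CL_old = 0.091 + 0.19 + 0.16 = 0.441.
Systemic exposure is inversely proportional to clearance, so the fold-change is 1 / 0.441 = 2.27.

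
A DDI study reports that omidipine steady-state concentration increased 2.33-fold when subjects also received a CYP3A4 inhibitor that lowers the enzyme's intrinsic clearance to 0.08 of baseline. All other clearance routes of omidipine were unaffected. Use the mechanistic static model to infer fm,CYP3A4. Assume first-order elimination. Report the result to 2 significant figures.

CL'/CL = 1 / 2.33 = 0.4292
0.08·fm + (1 − fm) = 0.4292
fm = (0.4292 − 1) / (0.08 − 1) = 0.62

0.62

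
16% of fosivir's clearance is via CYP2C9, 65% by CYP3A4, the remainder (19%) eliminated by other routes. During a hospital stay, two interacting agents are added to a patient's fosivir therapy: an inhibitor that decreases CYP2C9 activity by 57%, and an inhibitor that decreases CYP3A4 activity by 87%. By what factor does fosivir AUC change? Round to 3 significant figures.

2.91

CYP2C9: 0.16 × 0.43 = 0.0688
CYP3A4: 0.65 × 0.13 = 0.0845
Other: 0.19 (unchanged)
New clearance relative to baseline: 0.0688 + 0.0845 + 0.19 = 0.3433.
Net AUC ratio = 1 / 0.3433 = 2.91.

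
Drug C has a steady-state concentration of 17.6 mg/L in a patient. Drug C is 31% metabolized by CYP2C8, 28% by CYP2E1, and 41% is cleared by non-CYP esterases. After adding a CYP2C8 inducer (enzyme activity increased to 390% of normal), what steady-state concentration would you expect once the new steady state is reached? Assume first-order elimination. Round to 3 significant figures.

9.27 mg/L

CYP2C8: 0.31 × 3.9 = 1.209
CYP2E1: 0.28 (unchanged)
Other: 0.41 (unchanged)
CL_new/CL_old = 1.209 + 0.28 + 0.41 = 1.899.
With dosing unchanged, steady-state concentration scales as 1/CL: 17.6 / 1.899 = 9.27 mg/L.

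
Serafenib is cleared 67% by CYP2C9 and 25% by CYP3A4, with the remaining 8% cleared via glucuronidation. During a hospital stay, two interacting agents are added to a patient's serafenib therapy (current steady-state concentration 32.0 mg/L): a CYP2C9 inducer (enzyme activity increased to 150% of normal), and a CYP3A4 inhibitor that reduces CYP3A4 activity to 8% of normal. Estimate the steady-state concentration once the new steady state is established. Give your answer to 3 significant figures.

The CYP2C9 pathway (67% of clearance) is boosted to 1.5× activity: 0.67 × 1.5 = 1.005.
The CYP3A4 pathway (25% of clearance) drops to 0.08× activity: 0.25 × 0.08 = 0.02.
The remaining 8% of clearance is unaffected.
CL_new/CL_old = 1.005 + 0.02 + 0.08 = 1.105.
Dividing the baseline by the relative clearance: 32.0 / 1.105 = 29.0 mg/L.

29.0 mg/L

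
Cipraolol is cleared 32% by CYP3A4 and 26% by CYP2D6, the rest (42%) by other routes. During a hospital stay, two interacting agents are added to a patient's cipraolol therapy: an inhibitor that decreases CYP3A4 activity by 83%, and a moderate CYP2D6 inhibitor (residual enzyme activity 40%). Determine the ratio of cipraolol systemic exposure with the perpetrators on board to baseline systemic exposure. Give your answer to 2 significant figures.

CYP3A4: 0.32 × 0.17 = 0.0544
CYP2D6: 0.26 × 0.4 = 0.104
Other: 0.42 (unchanged)
Relative clearance = 0.0544 + 0.104 + 0.42 = 0.5784.
Net systemic exposure ratio = 1 / 0.5784 = 1.7.

1.7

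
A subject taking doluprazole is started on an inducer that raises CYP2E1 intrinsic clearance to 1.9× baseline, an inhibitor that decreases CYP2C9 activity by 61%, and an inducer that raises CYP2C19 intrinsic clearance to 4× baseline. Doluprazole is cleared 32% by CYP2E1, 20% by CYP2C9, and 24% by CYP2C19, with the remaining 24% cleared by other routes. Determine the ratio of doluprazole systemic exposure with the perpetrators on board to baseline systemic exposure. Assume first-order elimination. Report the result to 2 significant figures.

CYP2E1: 0.32 × 1.9 = 0.608
CYP2C9: 0.2 × 0.39 = 0.078
CYP2C19: 0.24 × 4 = 0.96
Other: 0.24 (unchanged)
Relative clearance = 0.608 + 0.078 + 0.96 + 0.24 = 1.886.
Because systemic exposure varies inversely with clearance, the combined effect is 1 / 1.886 = 0.53.

0.53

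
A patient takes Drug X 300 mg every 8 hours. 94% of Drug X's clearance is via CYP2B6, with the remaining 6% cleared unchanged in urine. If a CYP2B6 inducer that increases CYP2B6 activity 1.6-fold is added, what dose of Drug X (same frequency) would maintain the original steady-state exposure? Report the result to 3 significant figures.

The CYP2B6 pathway (94% of clearance) is boosted to 1.6× activity: 0.94 × 1.6 = 1.504.
The remaining 6% of clearance is unaffected.
CL_new/CL_old = 1.504 + 0.06 = 1.564.
Exposure is unchanged when dose changes in proportion to clearance. New dose = 300 mg × 1.564 = 469 mg.

469 mg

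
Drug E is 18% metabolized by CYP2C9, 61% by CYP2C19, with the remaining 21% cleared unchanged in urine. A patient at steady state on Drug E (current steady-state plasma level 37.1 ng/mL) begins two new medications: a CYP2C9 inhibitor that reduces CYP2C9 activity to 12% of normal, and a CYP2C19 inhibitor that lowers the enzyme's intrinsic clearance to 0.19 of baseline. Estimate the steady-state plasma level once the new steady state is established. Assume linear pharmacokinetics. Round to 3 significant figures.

The CYP2C9 pathway (18% of clearance) drops to 0.12× activity: 0.18 × 0.12 = 0.0216.
The CYP2C19 pathway (61% of clearance) falls to 0.19× activity: 0.61 × 0.19 = 0.1159.
Non-CYP routes (21%) are unchanged.
Relative clearance = 0.0216 + 0.1159 + 0.21 = 0.3475.
Steady-state plasma level ∝ 1/CL: new value = 37.1 / 0.3475 = 107 ng/mL.

107 ng/mL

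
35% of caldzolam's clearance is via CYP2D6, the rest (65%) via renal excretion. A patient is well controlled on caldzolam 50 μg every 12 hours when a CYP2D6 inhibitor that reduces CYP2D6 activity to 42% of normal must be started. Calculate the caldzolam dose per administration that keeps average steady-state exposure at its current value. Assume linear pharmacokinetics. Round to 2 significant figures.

The CYP2D6 pathway (35% of clearance) drops to 0.42× activity: 0.35 × 0.42 = 0.147.
The remaining 65% of clearance is unaffected.
New clearance relative to baseline: 0.147 + 0.65 = 0.797.
Exposure is unchanged when dose changes in proportion to clearance. New dose = 50 μg × 0.797 = 40 μg.

40 μg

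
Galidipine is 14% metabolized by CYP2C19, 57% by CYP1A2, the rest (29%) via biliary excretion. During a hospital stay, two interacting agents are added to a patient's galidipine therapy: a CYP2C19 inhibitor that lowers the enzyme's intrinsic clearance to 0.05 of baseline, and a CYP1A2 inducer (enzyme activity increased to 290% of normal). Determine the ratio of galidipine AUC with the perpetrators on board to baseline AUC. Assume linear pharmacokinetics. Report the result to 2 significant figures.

0.51

The CYP2C19 pathway (14% of clearance) is reduced to 0.05× activity: 0.14 × 0.05 = 0.007.
The CYP1A2 pathway (57% of clearance) rises to 2.9× activity: 0.57 × 2.9 = 1.653.
Non-CYP routes (29%) are unchanged.
New clearance relative to baseline: 0.007 + 1.653 + 0.29 = 1.95.
Because AUC varies inversely with clearance, the combined effect is 1 / 1.95 = 0.51.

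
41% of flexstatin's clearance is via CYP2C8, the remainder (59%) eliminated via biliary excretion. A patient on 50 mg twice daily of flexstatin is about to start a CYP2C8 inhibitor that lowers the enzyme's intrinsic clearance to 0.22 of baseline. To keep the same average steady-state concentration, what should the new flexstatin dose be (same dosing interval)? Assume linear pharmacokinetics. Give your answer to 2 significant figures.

34 mg

The CYP2C8 pathway (41% of clearance) falls to 0.22× activity: 0.41 × 0.22 = 0.0902.
The remaining 59% of clearance is unaffected.
Relative clearance = 0.0902 + 0.59 = 0.6802.
Css,avg = (dose rate)/CL, so holding Css fixed requires dose ∝ CL: 50 × 0.6802 = 34 mg.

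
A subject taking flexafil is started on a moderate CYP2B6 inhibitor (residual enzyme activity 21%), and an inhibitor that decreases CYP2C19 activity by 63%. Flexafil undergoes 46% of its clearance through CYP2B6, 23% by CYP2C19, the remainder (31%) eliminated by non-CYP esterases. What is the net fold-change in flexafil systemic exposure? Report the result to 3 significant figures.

The CYP2B6 pathway (46% of clearance) falls to 0.21× activity: 0.46 × 0.21 = 0.0966.
The CYP2C19 pathway (23% of clearance) drops to 0.37× activity: 0.23 × 0.37 = 0.0851.
The remaining 31% of clearance is unaffected.
New clearance relative to baseline: 0.0966 + 0.0851 + 0.31 = 0.4917.
Because systemic exposure varies inversely with clearance, the combined effect is 1 / 0.4917 = 2.03.

2.03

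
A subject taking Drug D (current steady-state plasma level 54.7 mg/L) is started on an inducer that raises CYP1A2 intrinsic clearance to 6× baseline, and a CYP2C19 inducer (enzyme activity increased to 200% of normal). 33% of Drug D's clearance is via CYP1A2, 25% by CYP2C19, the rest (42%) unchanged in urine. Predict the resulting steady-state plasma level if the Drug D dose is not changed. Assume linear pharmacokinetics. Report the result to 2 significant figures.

19 mg/L

CYP1A2: 0.33 × 6 = 1.98
CYP2C19: 0.25 × 2 = 0.5
Other: 0.42 (unchanged)
New clearance relative to baseline: 1.98 + 0.5 + 0.42 = 2.9.
Steady-state plasma level ∝ 1/CL: new value = 54.7 / 2.9 = 19 mg/L.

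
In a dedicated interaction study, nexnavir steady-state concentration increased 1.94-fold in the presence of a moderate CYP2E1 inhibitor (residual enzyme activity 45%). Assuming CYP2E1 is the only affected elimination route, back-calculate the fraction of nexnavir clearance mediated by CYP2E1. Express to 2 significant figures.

0.88

CL'/CL = 1 / 1.94 = 0.5155
0.45·fm + (1 − fm) = 0.5155
fm = (0.5155 − 1) / (0.45 − 1) = 0.88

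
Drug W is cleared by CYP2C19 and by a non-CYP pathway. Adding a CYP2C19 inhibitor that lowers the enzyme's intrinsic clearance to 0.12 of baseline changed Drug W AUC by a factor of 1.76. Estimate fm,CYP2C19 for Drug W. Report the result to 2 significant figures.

Let fm be the CYP2C19 fraction. New clearance relative to baseline = fm × 0.12 + (1 − fm).
AUC ratio = 1 / (new CL fraction), so new CL fraction = 1 / 1.76 = 0.5682.
fm × 0.12 + 1 − fm = 0.5682  ⇒  fm × (0.12 − 1) = −0.4318  ⇒  fm = 0.49.

0.49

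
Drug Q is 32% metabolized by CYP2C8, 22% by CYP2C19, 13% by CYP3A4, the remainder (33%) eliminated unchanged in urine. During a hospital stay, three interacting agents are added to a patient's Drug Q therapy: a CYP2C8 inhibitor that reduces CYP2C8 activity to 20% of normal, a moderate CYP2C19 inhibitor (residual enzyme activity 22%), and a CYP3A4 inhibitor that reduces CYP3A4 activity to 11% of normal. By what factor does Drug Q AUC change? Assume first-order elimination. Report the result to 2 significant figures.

2.2

CYP2C8: 0.32 × 0.2 = 0.064
CYP2C19: 0.22 × 0.22 = 0.0484
CYP3A4: 0.13 × 0.11 = 0.0143
Other: 0.33 (unchanged)
Relative clearance = 0.064 + 0.0484 + 0.0143 + 0.33 = 0.4567.
Because AUC varies inversely with clearance, the combined effect is 1 / 0.4567 = 2.2.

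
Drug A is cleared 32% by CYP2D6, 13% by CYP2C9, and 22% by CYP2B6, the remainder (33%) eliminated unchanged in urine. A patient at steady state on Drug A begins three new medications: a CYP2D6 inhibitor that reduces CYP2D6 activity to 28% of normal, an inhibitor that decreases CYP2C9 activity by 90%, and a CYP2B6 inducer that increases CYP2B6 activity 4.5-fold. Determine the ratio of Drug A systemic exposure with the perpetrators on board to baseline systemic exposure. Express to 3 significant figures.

0.703

The CYP2D6 pathway (32% of clearance) falls to 0.28× activity: 0.32 × 0.28 = 0.0896.
The CYP2C9 pathway (13% of clearance) is reduced to 0.1× activity: 0.13 × 0.1 = 0.013.
The CYP2B6 pathway (22% of clearance) increases to 4.5× activity: 0.22 × 4.5 = 0.99.
The remaining 33% of clearance is unaffected.
CL_new/CL_old = 0.0896 + 0.013 + 0.99 + 0.33 = 1.4226.
Systemic exposure ∝ 1/CL: fold-change = 1 / 1.4226 = 0.703.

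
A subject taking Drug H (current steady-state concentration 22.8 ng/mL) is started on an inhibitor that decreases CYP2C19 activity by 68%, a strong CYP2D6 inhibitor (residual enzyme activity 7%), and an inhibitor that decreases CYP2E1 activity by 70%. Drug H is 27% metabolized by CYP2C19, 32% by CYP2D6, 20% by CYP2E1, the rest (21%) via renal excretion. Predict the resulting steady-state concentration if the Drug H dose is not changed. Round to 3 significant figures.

60.2 ng/mL

CYP2C19: 0.27 × 0.32 = 0.0864
CYP2D6: 0.32 × 0.07 = 0.0224
CYP2E1: 0.2 × 0.3 = 0.06
Other: 0.21 (unchanged)
CL_new/CL_old = 0.0864 + 0.0224 + 0.06 + 0.21 = 0.3788.
Dividing the baseline by the relative clearance: 22.8 / 0.3788 = 60.2 ng/mL.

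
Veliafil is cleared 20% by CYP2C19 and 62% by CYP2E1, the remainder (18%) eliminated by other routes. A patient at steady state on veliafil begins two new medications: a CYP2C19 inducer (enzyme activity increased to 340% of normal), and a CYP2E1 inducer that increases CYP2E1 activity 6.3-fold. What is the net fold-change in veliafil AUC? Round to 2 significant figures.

The CYP2C19 pathway (20% of clearance) is boosted to 3.4× activity: 0.2 × 3.4 = 0.68.
The CYP2E1 pathway (62% of clearance) increases to 6.3× activity: 0.62 × 6.3 = 3.906.
The remaining 18% of clearance is unaffected.
CL_new/CL_old = 0.68 + 3.906 + 0.18 = 4.766.
Because AUC varies inversely with clearance, the combined effect is 1 / 4.766 = 0.21.

0.21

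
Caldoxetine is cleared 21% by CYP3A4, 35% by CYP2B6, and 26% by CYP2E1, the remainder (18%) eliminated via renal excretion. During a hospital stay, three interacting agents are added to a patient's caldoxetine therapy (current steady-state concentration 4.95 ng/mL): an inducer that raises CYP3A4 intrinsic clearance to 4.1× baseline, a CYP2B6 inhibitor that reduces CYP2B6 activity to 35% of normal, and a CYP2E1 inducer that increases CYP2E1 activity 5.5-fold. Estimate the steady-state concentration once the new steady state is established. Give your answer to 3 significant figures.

CYP3A4: 0.21 × 4.1 = 0.861
CYP2B6: 0.35 × 0.35 = 0.1225
CYP2E1: 0.26 × 5.5 = 1.43
Other: 0.18 (unchanged)
CL_new/CL_old = 0.861 + 0.1225 + 1.43 + 0.18 = 2.5935.
New steady-state concentration = 4.95 / 2.5935 = 1.91 ng/mL (concentration scales inversely with clearance).

1.91 ng/mL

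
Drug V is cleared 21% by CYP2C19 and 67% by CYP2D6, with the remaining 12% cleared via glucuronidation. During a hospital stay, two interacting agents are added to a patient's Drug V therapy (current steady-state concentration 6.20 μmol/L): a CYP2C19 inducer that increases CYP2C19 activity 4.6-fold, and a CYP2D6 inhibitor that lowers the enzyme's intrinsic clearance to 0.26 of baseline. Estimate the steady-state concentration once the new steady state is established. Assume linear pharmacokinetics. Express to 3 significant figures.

4.92 μmol/L

The CYP2C19 pathway (21% of clearance) increases to 4.6× activity: 0.21 × 4.6 = 0.966.
The CYP2D6 pathway (67% of clearance) is reduced to 0.26× activity: 0.67 × 0.26 = 0.1742.
The remaining 12% of clearance is unaffected.
CL_new/CL_old = 0.966 + 0.1742 + 0.12 = 1.2602.
New steady-state concentration = 6.20 / 1.2602 = 4.92 μmol/L (concentration scales inversely with clearance).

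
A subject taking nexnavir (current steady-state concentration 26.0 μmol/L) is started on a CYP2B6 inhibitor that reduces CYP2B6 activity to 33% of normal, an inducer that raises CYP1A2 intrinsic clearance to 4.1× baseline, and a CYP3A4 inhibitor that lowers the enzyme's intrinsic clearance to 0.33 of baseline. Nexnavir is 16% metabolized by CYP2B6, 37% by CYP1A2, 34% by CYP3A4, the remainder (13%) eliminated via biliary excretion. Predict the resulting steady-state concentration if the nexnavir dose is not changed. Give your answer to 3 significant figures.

14.3 μmol/L

The CYP2B6 pathway (16% of clearance) falls to 0.33× activity: 0.16 × 0.33 = 0.0528.
The CYP1A2 pathway (37% of clearance) increases to 4.1× activity: 0.37 × 4.1 = 1.517.
The CYP3A4 pathway (34% of clearance) falls to 0.33× activity: 0.34 × 0.33 = 0.1122.
Non-CYP routes (13%) are unchanged.
New clearance relative to baseline: 0.0528 + 1.517 + 0.1122 + 0.13 = 1.812.
Dividing the baseline by the relative clearance: 26.0 / 1.812 = 14.3 μmol/L.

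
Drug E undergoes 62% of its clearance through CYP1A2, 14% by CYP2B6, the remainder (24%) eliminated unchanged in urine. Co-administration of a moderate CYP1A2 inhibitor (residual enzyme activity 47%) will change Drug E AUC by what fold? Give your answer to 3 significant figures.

CYP1A2: 0.62 × 0.47 = 0.2914
CYP2B6: 0.14 (unchanged)
Other: 0.24 (unchanged)
Relative clearance = 0.2914 + 0.14 + 0.24 = 0.6714.
AUC is inversely proportional to clearance, so the fold-change is 1 / 0.6714 = 1.49.

1.49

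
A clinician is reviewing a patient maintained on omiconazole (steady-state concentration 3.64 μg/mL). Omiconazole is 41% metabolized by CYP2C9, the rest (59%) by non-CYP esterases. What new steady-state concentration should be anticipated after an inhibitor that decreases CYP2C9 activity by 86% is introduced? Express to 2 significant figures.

5.6 μg/mL

The CYP2C9 pathway (41% of clearance) drops to 0.14× activity: 0.41 × 0.14 = 0.0574.
The remaining 59% of clearance is unaffected.
CL_new/CL_old = 0.0574 + 0.59 = 0.6474.
With dosing unchanged, steady-state concentration scales as 1/CL: 3.64 / 0.6474 = 5.6 μg/mL.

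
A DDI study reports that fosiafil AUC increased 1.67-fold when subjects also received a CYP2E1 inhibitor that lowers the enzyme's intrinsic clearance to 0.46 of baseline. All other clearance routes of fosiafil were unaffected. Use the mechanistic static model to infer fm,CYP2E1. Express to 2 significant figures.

0.74

Call the CYP2E1 fraction fm. After the interaction, CL_new/CL_old = fm × 0.46 + (1 − fm).
AUC ratio = 1 / (new CL fraction), so new CL fraction = 1 / 1.67 = 0.5988.
fm × 0.46 + 1 − fm = 0.5988  ⇒  fm × (0.46 − 1) = −0.4012  ⇒  fm = 0.74.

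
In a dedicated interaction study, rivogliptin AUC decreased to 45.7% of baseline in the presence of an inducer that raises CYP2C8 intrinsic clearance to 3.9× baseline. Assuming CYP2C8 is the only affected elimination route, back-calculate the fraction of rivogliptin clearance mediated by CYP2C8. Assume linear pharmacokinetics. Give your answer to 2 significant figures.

0.41

Write x for the fraction cleared via CYP2C8. The observed AUC change means clearance rose to 1/0.457 = 2.188 of baseline.
Setting x·3.9 + (1 − x) = 2.188 and solving: x = (2.188 − 1)/(3.9 − 1) = 0.41.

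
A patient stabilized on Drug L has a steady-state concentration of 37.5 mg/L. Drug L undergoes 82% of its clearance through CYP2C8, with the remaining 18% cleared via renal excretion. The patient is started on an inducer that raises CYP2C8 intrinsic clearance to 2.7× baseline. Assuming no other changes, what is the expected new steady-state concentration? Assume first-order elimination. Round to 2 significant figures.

16 mg/L

The CYP2C8 pathway (82% of clearance) increases to 2.7× activity: 0.82 × 2.7 = 2.214.
The remaining 18% of clearance is unaffected.
CL_new/CL_old = 2.214 + 0.18 = 2.394.
With dosing unchanged, steady-state concentration scales as 1/CL: 37.5 / 2.394 = 16 mg/L.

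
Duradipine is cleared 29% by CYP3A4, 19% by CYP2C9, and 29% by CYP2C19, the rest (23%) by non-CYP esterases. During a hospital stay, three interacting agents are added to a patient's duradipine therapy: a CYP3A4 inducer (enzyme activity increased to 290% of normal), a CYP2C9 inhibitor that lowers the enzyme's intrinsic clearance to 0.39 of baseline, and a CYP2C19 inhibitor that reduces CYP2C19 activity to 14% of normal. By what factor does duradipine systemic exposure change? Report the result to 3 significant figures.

The CYP3A4 pathway (29% of clearance) increases to 2.9× activity: 0.29 × 2.9 = 0.841.
The CYP2C9 pathway (19% of clearance) falls to 0.39× activity: 0.19 × 0.39 = 0.0741.
The CYP2C19 pathway (29% of clearance) is reduced to 0.14× activity: 0.29 × 0.14 = 0.0406.
Non-CYP routes (23%) are unchanged.
CL_new/CL_old = 0.841 + 0.0741 + 0.0406 + 0.23 = 1.1857.
Net systemic exposure ratio = 1 / 1.1857 = 0.843.

0.843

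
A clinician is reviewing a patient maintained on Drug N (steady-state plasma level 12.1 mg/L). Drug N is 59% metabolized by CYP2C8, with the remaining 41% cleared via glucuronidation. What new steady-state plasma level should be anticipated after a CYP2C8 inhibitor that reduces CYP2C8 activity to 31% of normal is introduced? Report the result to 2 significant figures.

20 mg/L

CYP2C8: 0.59 × 0.31 = 0.1829
Other: 0.41 (unchanged)
CL_new/CL_old = 0.1829 + 0.41 = 0.5929.
With dosing unchanged, steady-state plasma level scales as 1/CL: 12.1 / 0.5929 = 20 mg/L.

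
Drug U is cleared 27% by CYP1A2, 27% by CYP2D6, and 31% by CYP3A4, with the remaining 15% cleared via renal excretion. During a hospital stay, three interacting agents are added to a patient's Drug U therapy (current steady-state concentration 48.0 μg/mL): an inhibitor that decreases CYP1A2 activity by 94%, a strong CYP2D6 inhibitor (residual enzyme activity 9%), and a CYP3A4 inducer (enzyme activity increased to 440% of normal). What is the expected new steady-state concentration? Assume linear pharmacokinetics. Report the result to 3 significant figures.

CYP1A2: 0.27 × 0.06 = 0.0162
CYP2D6: 0.27 × 0.09 = 0.0243
CYP3A4: 0.31 × 4.4 = 1.364
Other: 0.15 (unchanged)
Relative clearance = 0.0162 + 0.0243 + 1.364 + 0.15 = 1.5545.
New steady-state concentration = 48.0 / 1.5545 = 30.9 μg/mL (concentration scales inversely with clearance).

30.9 μg/mL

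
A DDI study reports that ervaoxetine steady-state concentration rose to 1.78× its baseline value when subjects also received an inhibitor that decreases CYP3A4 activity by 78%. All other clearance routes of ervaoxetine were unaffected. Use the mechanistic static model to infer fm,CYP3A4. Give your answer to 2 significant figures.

Write x for the fraction cleared via CYP3A4. The observed steady-state concentration change means clearance fell to 1/1.78 = 0.5618 of baseline.
Setting x·0.22 + (1 − x) = 0.5618 and solving: x = (0.5618 − 1)/(0.22 − 1) = 0.56.

0.56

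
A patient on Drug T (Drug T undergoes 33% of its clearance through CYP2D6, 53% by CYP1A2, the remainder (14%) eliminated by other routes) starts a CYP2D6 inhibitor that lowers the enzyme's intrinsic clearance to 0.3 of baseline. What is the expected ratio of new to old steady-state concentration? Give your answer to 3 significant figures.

1.30

The CYP2D6 pathway (33% of clearance) drops to 0.3× activity: 0.33 × 0.3 = 0.099.
CYP1A2 (53%) and the residual 14% are unaffected.
CL_new/CL_old = 0.099 + 0.53 + 0.14 = 0.769.
Steady-state concentration is inversely proportional to clearance, so the fold-change is 1 / 0.769 = 1.30.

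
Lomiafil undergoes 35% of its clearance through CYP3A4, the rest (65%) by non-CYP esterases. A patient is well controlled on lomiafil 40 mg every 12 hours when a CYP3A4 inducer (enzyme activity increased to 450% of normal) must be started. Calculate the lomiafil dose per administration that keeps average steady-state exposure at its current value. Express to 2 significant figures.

The CYP3A4 pathway (35% of clearance) increases to 4.5× activity: 0.35 × 4.5 = 1.575.
The remaining 65% of clearance is unaffected.
New clearance relative to baseline: 1.575 + 0.65 = 2.225.
Css,avg = (dose rate)/CL, so holding Css fixed requires dose ∝ CL: 40 × 2.225 = 89 mg.

89 mg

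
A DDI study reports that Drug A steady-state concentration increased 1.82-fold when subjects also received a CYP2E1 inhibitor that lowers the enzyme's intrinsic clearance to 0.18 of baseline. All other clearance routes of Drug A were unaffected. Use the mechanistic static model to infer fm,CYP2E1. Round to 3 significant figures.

Write x for the fraction cleared via CYP2E1. The observed steady-state concentration change means clearance fell to 1/1.82 = 0.5495 of baseline.
Only the CYP2E1 route changed, so 0.5495 = x·0.18 + (1 − x), giving x = 0.549.

0.549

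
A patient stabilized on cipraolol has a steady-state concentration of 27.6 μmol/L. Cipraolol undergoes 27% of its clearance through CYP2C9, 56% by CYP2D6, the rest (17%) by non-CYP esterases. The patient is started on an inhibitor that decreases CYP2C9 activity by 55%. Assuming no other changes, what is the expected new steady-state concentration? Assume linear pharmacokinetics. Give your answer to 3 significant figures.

The CYP2C9 pathway (27% of clearance) drops to 0.45× activity: 0.27 × 0.45 = 0.1215.
CYP2D6 (56%) and the residual 17% are unaffected.
New clearance relative to baseline: 0.1215 + 0.56 + 0.17 = 0.8515.
With dosing unchanged, steady-state concentration scales as 1/CL: 27.6 / 0.8515 = 32.4 μmol/L.

32.4 μmol/L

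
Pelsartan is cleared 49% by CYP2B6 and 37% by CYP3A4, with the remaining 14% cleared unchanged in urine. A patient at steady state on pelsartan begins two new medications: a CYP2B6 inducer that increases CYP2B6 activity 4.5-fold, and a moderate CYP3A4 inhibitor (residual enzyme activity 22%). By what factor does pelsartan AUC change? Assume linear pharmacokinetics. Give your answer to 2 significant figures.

0.41

The CYP2B6 pathway (49% of clearance) rises to 4.5× activity: 0.49 × 4.5 = 2.205.
The CYP3A4 pathway (37% of clearance) is reduced to 0.22× activity: 0.37 × 0.22 = 0.0814.
The remaining 14% of clearance is unaffected.
CL_new/CL_old = 2.205 + 0.0814 + 0.14 = 2.4264.
AUC ∝ 1/CL: fold-change = 1 / 2.4264 = 0.41.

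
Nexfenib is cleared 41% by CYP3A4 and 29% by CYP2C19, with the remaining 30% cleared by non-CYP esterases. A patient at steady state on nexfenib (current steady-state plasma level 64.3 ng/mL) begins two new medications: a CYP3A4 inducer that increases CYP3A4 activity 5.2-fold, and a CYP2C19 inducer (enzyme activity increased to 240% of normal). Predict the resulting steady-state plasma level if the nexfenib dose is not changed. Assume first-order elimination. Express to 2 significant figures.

21 ng/mL

CYP3A4: 0.41 × 5.2 = 2.132
CYP2C19: 0.29 × 2.4 = 0.696
Other: 0.3 (unchanged)
New clearance relative to baseline: 2.132 + 0.696 + 0.3 = 3.128.
Steady-state plasma level ∝ 1/CL: new value = 64.3 / 3.128 = 21 ng/mL.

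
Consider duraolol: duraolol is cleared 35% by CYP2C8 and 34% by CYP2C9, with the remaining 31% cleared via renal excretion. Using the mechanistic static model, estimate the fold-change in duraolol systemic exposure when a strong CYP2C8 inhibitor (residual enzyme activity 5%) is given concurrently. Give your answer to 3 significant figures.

The CYP2C8 pathway (35% of clearance) drops to 0.05× activity: 0.35 × 0.05 = 0.0175.
CYP2C9 (34%) and the residual 31% are unaffected.
CL_new/CL_old = 0.0175 + 0.34 + 0.31 = 0.6675.
Systemic exposure ratio = CL_old/CL_new = 1 / 0.6675 = 1.50.

1.50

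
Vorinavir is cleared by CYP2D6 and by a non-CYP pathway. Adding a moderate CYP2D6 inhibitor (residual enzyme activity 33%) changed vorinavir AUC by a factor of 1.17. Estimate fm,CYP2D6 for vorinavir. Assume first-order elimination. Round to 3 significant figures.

Let x = fm,CYP2D6. Because AUC ∝ 1/CL, relative clearance fell to 1/1.17 = 0.8547.
Setting x·0.33 + (1 − x) = 0.8547 and solving: x = (0.8547 − 1)/(0.33 − 1) = 0.217.

0.217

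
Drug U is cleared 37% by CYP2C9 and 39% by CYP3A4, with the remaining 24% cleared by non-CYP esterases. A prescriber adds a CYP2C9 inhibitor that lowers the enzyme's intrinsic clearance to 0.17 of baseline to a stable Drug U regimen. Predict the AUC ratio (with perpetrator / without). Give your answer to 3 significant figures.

CYP2C9: 0.37 × 0.17 = 0.0629
CYP3A4: 0.39 (unchanged)
Other: 0.24 (unchanged)
New clearance relative to baseline: 0.0629 + 0.39 + 0.24 = 0.6929.
AUC ratio = CL_old/CL_new = 1 / 0.6929 = 1.44.

1.44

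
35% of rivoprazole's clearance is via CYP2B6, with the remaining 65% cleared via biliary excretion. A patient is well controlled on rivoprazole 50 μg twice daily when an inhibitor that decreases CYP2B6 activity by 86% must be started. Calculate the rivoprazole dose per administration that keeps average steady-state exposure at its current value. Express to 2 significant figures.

35 μg

The CYP2B6 pathway (35% of clearance) drops to 0.14× activity: 0.35 × 0.14 = 0.049.
The remaining 65% of clearance is unaffected.
CL_new/CL_old = 0.049 + 0.65 = 0.699.
To maintain the same steady-state level, dose must scale with clearance: new dose = 50 × 0.699 = 35 μg.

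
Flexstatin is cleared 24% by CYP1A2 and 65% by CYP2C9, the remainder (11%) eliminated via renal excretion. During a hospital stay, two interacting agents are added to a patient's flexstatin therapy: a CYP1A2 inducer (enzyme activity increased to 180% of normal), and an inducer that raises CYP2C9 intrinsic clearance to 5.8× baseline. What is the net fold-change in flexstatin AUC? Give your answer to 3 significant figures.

0.232

The CYP1A2 pathway (24% of clearance) is boosted to 1.8× activity: 0.24 × 1.8 = 0.432.
The CYP2C9 pathway (65% of clearance) is boosted to 5.8× activity: 0.65 × 5.8 = 3.77.
The remaining 11% of clearance is unaffected.
Relative clearance = 0.432 + 3.77 + 0.11 = 4.312.
Because AUC varies inversely with clearance, the combined effect is 1 / 4.312 = 0.232.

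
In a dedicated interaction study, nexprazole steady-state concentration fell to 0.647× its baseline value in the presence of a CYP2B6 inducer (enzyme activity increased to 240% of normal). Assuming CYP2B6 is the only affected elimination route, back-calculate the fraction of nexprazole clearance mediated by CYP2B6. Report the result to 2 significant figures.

CL'/CL = 1 / 0.647 = 1.546
2.4·fm + (1 − fm) = 1.546
fm = (1.546 − 1) / (2.4 − 1) = 0.39

0.39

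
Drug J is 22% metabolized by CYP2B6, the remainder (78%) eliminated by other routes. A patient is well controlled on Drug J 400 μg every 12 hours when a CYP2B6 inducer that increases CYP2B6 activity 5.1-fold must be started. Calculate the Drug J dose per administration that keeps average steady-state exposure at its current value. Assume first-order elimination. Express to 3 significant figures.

761 μg

The CYP2B6 pathway (22% of clearance) rises to 5.1× activity: 0.22 × 5.1 = 1.122.
The remaining 78% of clearance is unaffected.
CL_new/CL_old = 1.122 + 0.78 = 1.902.
To maintain the same steady-state level, dose must scale with clearance: new dose = 400 × 1.902 = 761 μg.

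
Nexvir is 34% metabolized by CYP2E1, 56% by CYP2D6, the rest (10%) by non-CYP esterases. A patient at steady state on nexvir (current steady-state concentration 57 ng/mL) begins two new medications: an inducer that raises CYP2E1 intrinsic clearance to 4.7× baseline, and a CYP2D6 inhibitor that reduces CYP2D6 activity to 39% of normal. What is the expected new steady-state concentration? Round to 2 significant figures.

The CYP2E1 pathway (34% of clearance) increases to 4.7× activity: 0.34 × 4.7 = 1.598.
The CYP2D6 pathway (56% of clearance) is reduced to 0.39× activity: 0.56 × 0.39 = 0.2184.
Non-CYP routes (10%) are unchanged.
Relative clearance = 1.598 + 0.2184 + 0.1 = 1.9164.
Dividing the baseline by the relative clearance: 57 / 1.9164 = 30 ng/mL.

30 ng/mL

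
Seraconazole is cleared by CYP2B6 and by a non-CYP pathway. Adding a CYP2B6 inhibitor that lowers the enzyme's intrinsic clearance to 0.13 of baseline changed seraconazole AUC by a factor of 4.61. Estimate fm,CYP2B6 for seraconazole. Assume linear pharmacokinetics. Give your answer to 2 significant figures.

0.90

Call the CYP2B6 fraction fm. After the interaction, CL_new/CL_old = fm × 0.13 + (1 − fm).
AUC ratio = 1 / (new CL fraction), so new CL fraction = 1 / 4.61 = 0.2169.
fm × 0.13 + 1 − fm = 0.2169  ⇒  fm × (0.13 − 1) = −0.7831  ⇒  fm = 0.90.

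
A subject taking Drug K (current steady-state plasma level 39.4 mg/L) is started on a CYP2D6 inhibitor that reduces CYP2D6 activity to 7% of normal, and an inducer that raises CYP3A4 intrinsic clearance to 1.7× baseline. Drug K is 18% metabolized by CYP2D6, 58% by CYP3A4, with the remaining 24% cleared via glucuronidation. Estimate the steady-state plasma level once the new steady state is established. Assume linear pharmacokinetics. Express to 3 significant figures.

31.8 mg/L

The CYP2D6 pathway (18% of clearance) drops to 0.07× activity: 0.18 × 0.07 = 0.0126.
The CYP3A4 pathway (58% of clearance) increases to 1.7× activity: 0.58 × 1.7 = 0.986.
Non-CYP routes (24%) are unchanged.
Relative clearance = 0.0126 + 0.986 + 0.24 = 1.2386.
New steady-state plasma level = 39.4 / 1.2386 = 31.8 mg/L (concentration scales inversely with clearance).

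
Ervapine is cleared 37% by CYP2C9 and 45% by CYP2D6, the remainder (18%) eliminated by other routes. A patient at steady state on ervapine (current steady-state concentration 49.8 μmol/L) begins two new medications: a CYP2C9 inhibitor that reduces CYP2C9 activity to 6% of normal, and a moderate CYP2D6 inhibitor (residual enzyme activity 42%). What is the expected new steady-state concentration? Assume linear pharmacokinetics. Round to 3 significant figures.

127 μmol/L

CYP2C9: 0.37 × 0.06 = 0.0222
CYP2D6: 0.45 × 0.42 = 0.189
Other: 0.18 (unchanged)
New clearance relative to baseline: 0.0222 + 0.189 + 0.18 = 0.3912.
Dividing the baseline by the relative clearance: 49.8 / 0.3912 = 127 μmol/L.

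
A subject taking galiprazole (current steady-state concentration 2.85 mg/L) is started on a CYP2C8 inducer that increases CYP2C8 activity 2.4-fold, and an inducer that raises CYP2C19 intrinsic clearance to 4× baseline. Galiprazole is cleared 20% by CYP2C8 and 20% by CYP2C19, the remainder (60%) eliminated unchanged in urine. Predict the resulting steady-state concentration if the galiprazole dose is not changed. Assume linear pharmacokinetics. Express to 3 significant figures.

1.52 mg/L

CYP2C8: 0.2 × 2.4 = 0.48
CYP2C19: 0.2 × 4 = 0.8
Other: 0.6 (unchanged)
Relative clearance = 0.48 + 0.8 + 0.6 = 1.88.
Steady-state concentration ∝ 1/CL: new value = 2.85 / 1.88 = 1.52 mg/L.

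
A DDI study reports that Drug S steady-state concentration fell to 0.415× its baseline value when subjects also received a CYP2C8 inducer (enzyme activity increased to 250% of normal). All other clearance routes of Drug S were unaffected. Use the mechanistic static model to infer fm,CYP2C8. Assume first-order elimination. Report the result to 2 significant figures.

0.94

CL'/CL = 1 / 0.415 = 2.41
2.5·fm + (1 − fm) = 2.41
fm = (2.41 − 1) / (2.5 − 1) = 0.94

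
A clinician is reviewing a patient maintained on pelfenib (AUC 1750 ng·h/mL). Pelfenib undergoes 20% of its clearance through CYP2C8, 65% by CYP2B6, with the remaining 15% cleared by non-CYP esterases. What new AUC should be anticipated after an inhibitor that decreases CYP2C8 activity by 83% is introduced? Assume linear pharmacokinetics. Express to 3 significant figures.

2.10 × 10³ ng·h/mL

The CYP2C8 pathway (20% of clearance) falls to 0.17× activity: 0.2 × 0.17 = 0.034.
CYP2B6 (65%) and the residual 15% are unaffected.
CL_new/CL_old = 0.034 + 0.65 + 0.15 = 0.834.
New AUC = baseline ÷ relative clearance = 1750 / 0.834 = 2.10 × 10³ ng·h/mL.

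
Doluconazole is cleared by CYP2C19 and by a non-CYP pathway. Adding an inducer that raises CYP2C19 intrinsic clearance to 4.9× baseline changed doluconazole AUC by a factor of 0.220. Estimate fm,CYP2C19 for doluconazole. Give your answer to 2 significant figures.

CL'/CL = 1 / 0.220 = 4.545
4.9·fm + (1 − fm) = 4.545
fm = (4.545 − 1) / (4.9 − 1) = 0.91

0.91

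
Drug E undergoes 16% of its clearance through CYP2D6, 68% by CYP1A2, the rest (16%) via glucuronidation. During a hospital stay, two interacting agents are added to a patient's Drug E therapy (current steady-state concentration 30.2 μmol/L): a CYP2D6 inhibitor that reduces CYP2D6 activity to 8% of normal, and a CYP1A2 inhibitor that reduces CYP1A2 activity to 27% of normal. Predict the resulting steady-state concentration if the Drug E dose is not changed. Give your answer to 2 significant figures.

85 μmol/L

The CYP2D6 pathway (16% of clearance) drops to 0.08× activity: 0.16 × 0.08 = 0.0128.
The CYP1A2 pathway (68% of clearance) falls to 0.27× activity: 0.68 × 0.27 = 0.1836.
The remaining 16% of clearance is unaffected.
New clearance relative to baseline: 0.0128 + 0.1836 + 0.16 = 0.3564.
New steady-state concentration = 30.2 / 0.3564 = 85 μmol/L (concentration scales inversely with clearance).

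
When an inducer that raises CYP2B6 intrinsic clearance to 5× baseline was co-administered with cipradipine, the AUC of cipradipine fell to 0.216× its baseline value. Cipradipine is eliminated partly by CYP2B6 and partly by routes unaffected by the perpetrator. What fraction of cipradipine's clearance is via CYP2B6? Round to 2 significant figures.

0.91

Call the CYP2B6 fraction fm. After the interaction, CL_new/CL_old = fm × 5 + (1 − fm).
AUC ratio = 1 / (new CL fraction), so new CL fraction = 1 / 0.216 = 4.63.
fm × 5 + 1 − fm = 4.63  ⇒  fm × (5 − 1) = 3.63  ⇒  fm = 0.91.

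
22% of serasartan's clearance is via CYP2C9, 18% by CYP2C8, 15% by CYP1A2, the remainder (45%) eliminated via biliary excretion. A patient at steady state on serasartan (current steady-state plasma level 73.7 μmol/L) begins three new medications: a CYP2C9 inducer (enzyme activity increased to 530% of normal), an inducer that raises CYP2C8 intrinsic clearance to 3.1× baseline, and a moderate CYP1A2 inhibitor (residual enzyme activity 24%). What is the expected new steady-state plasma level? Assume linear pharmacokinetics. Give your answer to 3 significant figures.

33.3 μmol/L

The CYP2C9 pathway (22% of clearance) increases to 5.3× activity: 0.22 × 5.3 = 1.166.
The CYP2C8 pathway (18% of clearance) rises to 3.1× activity: 0.18 × 3.1 = 0.558.
The CYP1A2 pathway (15% of clearance) falls to 0.24× activity: 0.15 × 0.24 = 0.036.
The remaining 45% of clearance is unaffected.
Relative clearance = 1.166 + 0.558 + 0.036 + 0.45 = 2.21.
Dividing the baseline by the relative clearance: 73.7 / 2.21 = 33.3 μmol/L.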